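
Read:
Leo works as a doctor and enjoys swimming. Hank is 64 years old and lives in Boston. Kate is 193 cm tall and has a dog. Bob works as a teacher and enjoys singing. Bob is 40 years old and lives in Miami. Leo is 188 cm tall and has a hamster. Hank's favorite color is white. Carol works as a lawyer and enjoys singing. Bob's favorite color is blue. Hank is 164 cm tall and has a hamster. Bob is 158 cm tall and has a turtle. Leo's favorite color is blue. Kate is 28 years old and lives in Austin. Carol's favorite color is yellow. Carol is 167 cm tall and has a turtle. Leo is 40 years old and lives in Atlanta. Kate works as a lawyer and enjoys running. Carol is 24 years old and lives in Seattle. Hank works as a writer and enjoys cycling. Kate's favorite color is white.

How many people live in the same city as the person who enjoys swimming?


Person with hobby swimming is Leo, city Atlanta. Count = 1

1


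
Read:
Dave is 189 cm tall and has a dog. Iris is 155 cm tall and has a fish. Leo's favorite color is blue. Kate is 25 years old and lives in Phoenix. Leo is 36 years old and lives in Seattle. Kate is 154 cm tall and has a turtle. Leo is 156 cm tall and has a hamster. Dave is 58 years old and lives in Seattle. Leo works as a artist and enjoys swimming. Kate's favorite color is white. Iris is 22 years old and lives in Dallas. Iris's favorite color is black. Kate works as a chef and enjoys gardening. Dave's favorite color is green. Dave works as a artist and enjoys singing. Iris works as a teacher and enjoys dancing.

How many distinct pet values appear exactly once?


Unique pet values: 4

4


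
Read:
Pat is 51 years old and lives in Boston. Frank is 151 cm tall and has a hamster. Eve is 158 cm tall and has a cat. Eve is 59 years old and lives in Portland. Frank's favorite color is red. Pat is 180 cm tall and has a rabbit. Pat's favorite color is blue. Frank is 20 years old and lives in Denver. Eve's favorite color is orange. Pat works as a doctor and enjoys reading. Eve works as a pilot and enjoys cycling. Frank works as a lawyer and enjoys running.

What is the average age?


Sum=130, n=3, avg=43.33

43.33


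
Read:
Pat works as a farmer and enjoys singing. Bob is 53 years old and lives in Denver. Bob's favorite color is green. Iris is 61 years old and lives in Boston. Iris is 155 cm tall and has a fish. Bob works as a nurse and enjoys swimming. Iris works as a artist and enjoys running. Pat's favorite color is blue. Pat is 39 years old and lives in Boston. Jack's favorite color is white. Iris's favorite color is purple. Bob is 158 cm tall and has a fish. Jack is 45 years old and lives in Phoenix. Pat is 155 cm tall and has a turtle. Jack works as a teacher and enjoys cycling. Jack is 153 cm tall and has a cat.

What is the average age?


Sum=198, n=4, avg=49.5

49.5


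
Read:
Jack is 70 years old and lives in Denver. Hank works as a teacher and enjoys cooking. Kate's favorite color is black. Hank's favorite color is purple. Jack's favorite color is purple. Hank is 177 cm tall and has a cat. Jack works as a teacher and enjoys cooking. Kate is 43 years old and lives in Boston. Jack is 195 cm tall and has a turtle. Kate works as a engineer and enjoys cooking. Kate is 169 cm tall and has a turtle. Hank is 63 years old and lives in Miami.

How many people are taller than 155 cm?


Taller than 155: 3

3


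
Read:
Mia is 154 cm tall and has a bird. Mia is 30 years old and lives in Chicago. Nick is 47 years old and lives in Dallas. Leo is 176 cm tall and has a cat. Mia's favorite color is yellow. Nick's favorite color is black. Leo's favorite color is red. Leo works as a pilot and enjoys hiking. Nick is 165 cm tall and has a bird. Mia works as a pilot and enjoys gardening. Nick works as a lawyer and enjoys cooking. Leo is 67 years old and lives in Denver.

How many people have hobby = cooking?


Count: 1

1


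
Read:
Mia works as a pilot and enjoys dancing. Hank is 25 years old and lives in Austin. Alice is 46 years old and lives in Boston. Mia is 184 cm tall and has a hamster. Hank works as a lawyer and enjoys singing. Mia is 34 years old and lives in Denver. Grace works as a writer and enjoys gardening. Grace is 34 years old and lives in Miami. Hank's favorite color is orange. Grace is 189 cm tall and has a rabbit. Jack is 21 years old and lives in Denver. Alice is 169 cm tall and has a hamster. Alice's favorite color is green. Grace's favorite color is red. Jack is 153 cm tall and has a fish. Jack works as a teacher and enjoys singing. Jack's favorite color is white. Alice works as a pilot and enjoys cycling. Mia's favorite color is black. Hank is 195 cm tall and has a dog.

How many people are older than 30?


Filter: 3

3


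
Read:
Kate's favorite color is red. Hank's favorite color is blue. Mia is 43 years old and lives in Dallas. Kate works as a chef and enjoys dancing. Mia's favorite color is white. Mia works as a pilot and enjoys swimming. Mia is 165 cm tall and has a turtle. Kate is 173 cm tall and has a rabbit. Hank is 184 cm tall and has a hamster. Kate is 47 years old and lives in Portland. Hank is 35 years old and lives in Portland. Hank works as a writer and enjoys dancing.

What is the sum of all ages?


43+47+35 = 125

125


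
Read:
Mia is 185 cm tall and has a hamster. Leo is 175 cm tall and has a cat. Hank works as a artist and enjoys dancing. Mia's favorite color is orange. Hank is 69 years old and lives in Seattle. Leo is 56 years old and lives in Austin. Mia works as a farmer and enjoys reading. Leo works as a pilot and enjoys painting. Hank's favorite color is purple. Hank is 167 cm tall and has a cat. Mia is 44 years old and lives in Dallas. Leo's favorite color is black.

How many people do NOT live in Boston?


Not in Boston: 3

3


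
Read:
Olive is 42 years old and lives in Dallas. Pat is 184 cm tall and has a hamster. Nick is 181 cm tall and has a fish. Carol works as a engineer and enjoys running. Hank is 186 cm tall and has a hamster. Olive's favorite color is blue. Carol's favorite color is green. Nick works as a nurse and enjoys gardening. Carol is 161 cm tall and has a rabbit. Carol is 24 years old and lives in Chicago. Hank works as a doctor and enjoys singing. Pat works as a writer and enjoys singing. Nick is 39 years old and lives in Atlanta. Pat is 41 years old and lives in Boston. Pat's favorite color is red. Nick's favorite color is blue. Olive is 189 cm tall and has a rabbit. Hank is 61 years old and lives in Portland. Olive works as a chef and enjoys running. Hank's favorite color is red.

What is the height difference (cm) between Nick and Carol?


|181 - 161| = 20

20


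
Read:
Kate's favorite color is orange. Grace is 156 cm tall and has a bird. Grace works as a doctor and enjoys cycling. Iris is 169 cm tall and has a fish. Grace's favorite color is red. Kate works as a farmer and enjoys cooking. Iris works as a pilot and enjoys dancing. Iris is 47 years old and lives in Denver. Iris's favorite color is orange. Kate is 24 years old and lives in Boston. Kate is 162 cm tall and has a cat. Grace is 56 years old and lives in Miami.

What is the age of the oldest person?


Oldest: Grace at 56

56


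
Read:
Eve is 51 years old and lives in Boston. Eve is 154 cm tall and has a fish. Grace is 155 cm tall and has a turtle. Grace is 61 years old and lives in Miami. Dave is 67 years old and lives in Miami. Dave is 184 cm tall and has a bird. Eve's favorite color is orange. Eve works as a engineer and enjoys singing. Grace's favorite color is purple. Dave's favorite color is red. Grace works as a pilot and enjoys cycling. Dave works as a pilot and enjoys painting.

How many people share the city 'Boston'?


Count: 1

1


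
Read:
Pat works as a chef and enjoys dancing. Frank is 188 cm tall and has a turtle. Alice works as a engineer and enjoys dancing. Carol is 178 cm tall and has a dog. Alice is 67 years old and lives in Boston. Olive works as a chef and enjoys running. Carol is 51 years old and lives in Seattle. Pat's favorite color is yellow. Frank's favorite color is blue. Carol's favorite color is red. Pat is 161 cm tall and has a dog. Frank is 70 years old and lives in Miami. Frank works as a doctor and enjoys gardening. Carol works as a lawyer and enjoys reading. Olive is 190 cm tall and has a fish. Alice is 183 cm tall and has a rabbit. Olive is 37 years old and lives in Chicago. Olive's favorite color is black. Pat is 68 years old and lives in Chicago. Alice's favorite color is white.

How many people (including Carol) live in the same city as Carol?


Carol lives in Seattle. Count = 1

1


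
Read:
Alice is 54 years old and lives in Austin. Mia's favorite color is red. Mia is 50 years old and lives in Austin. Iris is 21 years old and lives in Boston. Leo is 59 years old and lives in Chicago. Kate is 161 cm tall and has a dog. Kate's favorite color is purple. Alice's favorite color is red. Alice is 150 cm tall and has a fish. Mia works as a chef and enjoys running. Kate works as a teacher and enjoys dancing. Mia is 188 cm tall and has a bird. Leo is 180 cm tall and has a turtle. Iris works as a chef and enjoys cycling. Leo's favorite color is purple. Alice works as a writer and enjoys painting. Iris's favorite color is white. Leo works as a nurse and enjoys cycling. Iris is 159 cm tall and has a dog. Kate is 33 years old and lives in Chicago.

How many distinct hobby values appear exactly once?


Unique hobby values: 3

3


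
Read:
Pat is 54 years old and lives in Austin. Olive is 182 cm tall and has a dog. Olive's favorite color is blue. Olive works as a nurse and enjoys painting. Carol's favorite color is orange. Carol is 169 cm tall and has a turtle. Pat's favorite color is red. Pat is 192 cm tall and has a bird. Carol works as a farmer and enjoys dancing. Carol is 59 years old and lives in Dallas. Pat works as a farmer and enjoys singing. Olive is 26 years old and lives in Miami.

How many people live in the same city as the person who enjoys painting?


Person with hobby painting is Olive, city Miami. Count = 1

1


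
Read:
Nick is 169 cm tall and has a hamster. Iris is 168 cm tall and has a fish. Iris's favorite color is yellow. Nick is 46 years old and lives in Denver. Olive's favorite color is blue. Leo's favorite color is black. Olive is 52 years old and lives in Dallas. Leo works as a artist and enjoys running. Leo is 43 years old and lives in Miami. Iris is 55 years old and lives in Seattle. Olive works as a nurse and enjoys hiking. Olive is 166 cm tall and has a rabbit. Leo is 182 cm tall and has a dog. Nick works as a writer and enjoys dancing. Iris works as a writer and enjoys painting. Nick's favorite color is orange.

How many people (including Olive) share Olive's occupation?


Olive is a nurse. Count = 1

1


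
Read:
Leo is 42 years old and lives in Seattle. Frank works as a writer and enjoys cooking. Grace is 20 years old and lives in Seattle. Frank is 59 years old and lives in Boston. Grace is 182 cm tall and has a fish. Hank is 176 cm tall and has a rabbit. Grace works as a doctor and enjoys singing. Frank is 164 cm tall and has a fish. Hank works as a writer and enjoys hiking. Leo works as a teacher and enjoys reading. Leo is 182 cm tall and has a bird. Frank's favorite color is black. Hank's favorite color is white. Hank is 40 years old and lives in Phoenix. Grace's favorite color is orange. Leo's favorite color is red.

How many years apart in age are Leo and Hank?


42 vs 40, diff = 2

2


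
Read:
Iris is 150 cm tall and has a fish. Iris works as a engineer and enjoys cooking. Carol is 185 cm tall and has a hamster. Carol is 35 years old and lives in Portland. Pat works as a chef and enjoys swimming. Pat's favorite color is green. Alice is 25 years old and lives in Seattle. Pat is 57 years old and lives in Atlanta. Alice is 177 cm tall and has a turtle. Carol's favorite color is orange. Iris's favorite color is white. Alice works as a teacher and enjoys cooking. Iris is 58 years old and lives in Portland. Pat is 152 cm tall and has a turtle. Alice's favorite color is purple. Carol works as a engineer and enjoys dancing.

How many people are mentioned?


People: Alice, Carol, Pat, Iris. Count = 4

4


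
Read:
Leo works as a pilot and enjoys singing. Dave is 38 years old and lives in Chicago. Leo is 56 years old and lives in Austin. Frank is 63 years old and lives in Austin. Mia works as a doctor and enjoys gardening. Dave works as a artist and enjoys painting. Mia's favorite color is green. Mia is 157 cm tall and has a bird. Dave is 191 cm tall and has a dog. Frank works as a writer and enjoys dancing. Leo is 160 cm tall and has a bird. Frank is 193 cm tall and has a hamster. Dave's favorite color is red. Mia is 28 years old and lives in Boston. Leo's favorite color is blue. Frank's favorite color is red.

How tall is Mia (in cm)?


Mia is 157 cm tall

157


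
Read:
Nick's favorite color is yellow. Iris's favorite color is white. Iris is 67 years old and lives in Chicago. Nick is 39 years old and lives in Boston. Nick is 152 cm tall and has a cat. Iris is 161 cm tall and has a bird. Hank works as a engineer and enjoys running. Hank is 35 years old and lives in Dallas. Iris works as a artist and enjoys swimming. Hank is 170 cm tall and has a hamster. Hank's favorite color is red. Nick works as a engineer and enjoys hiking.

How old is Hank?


Hank is 35 years old

35


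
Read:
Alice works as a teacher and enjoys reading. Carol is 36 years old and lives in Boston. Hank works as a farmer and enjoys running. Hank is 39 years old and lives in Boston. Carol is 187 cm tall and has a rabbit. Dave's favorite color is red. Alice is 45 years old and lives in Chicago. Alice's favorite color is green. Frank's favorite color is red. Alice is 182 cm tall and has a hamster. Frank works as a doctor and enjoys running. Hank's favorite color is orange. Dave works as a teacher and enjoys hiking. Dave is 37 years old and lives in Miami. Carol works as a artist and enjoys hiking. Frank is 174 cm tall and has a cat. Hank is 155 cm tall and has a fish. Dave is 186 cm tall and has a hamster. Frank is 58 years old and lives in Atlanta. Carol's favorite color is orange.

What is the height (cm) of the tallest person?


Tallest: Carol at 187 cm

187


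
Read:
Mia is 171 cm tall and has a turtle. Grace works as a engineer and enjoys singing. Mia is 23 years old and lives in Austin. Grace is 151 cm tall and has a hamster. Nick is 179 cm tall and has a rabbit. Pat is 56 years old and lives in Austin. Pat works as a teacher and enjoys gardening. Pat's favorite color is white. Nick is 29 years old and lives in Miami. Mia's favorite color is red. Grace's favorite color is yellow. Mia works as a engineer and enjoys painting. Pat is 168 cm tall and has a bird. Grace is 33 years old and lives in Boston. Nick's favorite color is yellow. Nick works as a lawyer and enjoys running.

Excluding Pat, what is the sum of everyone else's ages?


Sum (excluding Pat): 85

85


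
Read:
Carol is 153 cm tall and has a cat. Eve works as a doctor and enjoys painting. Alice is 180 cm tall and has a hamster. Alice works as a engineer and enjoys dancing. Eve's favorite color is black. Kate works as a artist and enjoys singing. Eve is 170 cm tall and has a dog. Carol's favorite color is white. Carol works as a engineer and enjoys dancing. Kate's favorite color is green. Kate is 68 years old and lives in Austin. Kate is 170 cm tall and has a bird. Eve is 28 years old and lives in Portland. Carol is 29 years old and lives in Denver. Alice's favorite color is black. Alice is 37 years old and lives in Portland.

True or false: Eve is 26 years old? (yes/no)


Eve is actually 28. no

no


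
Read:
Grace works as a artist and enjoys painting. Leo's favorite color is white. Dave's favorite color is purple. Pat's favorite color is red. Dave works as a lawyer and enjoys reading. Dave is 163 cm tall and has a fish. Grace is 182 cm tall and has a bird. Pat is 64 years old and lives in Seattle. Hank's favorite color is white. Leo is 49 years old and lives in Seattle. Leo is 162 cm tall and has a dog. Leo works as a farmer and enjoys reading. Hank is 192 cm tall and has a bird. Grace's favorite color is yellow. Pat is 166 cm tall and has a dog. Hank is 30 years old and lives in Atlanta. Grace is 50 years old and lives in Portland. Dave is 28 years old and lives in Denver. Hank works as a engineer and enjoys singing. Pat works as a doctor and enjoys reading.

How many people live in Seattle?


Count in Seattle: 2

2


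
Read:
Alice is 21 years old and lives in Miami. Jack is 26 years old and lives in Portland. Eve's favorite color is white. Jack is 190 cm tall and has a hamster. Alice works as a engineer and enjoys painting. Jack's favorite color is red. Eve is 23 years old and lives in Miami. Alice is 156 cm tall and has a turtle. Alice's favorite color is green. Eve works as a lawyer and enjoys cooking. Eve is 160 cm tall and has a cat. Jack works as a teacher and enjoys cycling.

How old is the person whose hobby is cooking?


Person with hobby=cooking is Eve, age 23

23


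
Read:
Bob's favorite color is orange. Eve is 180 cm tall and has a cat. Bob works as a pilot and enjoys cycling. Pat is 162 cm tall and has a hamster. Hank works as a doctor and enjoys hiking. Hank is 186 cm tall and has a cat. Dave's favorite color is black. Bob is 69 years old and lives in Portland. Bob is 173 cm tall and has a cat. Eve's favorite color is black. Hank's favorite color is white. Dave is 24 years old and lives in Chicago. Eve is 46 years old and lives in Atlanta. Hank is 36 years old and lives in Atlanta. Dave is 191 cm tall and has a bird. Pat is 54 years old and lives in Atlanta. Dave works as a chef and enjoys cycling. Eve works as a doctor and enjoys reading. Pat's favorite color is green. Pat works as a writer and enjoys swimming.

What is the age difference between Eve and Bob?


|46 - 69| = 23

23


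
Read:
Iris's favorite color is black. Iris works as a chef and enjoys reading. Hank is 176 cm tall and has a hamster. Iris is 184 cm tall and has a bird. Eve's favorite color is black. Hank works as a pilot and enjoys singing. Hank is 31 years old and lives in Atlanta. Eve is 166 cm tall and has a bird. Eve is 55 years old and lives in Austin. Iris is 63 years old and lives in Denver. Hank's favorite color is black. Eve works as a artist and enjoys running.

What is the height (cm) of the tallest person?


Tallest: Iris at 184 cm

184


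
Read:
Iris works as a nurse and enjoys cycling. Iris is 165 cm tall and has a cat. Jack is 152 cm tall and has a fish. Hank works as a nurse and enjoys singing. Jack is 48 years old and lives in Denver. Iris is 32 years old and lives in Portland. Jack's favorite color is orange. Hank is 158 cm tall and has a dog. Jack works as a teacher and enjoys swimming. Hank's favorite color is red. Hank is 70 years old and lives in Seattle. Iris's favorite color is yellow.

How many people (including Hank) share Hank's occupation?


Hank is a nurse. Count = 2

2


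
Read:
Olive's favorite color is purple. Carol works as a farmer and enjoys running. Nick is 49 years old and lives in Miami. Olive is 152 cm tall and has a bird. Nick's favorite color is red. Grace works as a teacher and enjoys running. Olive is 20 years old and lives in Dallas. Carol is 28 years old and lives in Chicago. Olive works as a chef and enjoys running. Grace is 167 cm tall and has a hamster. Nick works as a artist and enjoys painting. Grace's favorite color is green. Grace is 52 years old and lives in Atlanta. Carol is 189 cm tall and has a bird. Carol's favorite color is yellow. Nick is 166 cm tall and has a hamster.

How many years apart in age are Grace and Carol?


52 vs 28, diff = 24

24


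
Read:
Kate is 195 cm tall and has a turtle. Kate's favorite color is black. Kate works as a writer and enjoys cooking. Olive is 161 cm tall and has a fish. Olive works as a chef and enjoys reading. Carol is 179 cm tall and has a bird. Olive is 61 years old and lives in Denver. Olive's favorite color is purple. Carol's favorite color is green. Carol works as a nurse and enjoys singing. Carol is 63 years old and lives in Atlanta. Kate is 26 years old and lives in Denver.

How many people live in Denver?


Count in Denver: 2

2


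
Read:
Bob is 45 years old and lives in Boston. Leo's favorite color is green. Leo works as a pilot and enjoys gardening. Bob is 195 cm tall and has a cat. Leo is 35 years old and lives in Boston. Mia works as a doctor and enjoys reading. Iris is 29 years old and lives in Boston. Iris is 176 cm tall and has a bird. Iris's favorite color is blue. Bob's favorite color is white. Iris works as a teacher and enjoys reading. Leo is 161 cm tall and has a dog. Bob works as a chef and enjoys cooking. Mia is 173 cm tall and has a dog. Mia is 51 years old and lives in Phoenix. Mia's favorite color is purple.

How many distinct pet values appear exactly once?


Unique pet values: 2

2


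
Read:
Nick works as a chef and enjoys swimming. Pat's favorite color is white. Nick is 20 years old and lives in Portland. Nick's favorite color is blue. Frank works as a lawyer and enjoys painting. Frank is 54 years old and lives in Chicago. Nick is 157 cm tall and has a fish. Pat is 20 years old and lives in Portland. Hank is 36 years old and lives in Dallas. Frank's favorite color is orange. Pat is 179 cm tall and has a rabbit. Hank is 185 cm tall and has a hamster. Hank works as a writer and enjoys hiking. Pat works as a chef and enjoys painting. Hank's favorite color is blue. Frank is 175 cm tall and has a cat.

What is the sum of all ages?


36+54+20+20 = 130

130


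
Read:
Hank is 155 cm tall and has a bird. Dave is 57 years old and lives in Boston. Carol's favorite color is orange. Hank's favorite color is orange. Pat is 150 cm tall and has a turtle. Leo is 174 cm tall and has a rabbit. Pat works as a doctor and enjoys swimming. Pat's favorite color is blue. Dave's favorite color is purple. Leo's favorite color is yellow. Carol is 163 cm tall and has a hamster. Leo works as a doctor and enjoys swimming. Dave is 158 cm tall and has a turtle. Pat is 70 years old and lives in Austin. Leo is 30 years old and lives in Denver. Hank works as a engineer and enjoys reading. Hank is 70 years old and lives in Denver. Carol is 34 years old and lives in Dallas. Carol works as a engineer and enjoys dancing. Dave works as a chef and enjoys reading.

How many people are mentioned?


People: Dave, Hank, Carol, Leo, Pat. Count = 5

5


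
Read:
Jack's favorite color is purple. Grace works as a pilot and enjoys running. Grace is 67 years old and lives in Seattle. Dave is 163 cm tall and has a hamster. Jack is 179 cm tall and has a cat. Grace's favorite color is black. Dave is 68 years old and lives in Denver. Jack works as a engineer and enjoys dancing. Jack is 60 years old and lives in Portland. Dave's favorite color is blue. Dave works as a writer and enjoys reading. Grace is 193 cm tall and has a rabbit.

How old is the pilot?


The pilot is Grace, age 67

67


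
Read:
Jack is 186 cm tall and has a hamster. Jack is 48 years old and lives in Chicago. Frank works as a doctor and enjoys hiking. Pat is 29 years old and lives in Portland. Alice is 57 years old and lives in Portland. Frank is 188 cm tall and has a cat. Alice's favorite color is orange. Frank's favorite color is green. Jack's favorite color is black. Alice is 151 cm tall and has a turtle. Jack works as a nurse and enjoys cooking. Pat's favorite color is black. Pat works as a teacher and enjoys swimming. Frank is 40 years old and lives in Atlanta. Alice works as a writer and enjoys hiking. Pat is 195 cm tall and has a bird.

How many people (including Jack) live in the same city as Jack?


Jack lives in Chicago. Count = 1

1


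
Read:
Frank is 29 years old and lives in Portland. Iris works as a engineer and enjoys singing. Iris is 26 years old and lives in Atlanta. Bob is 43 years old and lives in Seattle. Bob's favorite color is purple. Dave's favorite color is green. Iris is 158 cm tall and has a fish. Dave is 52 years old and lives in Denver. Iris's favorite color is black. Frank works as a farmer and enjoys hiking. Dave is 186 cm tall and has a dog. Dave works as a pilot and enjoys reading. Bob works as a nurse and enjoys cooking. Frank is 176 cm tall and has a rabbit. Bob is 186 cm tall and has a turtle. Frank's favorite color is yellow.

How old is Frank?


Frank is 29 years old

29


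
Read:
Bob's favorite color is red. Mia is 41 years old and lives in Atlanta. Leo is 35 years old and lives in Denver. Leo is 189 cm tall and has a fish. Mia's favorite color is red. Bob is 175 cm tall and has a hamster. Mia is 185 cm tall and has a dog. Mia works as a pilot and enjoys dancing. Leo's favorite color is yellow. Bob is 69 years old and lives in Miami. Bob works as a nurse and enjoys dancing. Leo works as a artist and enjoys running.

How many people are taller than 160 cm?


Taller than 160: 3

3


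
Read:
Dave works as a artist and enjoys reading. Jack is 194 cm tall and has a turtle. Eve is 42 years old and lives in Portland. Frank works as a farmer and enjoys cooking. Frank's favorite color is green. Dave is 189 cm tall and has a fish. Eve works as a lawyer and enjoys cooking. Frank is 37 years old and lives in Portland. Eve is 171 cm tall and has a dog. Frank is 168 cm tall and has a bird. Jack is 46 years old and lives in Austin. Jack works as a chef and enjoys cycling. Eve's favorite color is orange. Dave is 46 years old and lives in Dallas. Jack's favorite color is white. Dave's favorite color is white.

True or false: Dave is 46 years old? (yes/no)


Dave is actually 46. yes

yes


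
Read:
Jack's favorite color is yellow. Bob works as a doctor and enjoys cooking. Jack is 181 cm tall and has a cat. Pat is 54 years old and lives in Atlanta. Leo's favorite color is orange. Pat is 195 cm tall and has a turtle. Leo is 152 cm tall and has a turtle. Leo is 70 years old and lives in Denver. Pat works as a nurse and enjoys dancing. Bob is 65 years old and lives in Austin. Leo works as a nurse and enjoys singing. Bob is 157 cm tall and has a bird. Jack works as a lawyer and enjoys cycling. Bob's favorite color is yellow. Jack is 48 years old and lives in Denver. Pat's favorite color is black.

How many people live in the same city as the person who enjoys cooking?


Person with hobby cooking is Bob, city Austin. Count = 1

1


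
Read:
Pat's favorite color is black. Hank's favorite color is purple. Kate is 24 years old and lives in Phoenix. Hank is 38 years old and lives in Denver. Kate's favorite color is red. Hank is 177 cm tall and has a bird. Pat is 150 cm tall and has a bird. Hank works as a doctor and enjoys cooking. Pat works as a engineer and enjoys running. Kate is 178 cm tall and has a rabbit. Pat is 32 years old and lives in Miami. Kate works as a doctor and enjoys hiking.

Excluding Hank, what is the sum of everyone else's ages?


Sum (excluding Hank): 56

56


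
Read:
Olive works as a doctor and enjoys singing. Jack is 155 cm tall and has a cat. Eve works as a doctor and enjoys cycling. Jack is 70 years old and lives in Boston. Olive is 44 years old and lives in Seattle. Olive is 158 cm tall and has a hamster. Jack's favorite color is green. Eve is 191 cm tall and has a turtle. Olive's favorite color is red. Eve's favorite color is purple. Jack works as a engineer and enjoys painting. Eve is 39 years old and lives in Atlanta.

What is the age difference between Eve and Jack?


|39 - 70| = 31

31


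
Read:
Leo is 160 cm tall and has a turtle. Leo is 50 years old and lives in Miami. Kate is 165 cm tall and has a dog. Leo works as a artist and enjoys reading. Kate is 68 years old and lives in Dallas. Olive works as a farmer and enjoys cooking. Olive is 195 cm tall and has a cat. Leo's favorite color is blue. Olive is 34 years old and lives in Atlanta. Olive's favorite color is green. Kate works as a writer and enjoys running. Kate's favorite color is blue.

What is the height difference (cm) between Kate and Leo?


|165 - 160| = 5

5


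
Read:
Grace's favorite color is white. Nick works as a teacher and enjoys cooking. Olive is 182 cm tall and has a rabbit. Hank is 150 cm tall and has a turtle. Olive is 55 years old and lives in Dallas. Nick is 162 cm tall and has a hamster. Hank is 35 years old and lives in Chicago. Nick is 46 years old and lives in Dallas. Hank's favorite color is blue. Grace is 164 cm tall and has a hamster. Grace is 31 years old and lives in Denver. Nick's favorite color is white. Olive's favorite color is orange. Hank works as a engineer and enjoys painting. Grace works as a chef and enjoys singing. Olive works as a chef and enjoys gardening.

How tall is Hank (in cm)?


Hank is 150 cm tall

150


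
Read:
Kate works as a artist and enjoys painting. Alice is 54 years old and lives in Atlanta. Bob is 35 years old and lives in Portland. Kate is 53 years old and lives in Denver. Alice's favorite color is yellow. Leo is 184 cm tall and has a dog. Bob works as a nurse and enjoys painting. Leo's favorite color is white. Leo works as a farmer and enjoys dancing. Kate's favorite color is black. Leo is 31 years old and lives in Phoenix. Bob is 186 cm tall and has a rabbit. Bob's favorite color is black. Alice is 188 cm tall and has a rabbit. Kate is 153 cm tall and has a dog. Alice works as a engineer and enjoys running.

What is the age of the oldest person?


Oldest: Alice at 54

54


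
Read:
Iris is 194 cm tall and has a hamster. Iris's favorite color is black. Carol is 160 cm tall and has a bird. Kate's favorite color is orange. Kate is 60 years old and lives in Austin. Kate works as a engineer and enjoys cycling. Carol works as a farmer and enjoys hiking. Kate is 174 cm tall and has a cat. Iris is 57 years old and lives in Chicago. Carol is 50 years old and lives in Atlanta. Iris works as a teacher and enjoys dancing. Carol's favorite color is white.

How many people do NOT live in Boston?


Not in Boston: 3

3


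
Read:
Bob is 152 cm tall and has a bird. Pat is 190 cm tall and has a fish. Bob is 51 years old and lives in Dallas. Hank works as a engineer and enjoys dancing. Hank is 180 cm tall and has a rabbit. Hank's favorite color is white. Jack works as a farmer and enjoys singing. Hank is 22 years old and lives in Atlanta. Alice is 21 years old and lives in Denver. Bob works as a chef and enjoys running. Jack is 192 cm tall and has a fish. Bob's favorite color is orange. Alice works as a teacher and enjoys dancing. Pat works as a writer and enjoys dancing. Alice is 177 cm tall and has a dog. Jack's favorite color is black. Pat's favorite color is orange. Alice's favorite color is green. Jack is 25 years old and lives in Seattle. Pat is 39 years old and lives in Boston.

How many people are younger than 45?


Filter: 4

4


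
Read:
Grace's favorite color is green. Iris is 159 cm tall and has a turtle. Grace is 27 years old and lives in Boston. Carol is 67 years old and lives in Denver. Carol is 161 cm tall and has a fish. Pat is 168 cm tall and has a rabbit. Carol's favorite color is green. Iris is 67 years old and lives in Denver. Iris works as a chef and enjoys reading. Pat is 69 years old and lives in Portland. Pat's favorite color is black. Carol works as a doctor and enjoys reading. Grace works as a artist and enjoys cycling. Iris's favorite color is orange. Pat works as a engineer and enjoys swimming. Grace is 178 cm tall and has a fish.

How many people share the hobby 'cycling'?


Count: 1

1


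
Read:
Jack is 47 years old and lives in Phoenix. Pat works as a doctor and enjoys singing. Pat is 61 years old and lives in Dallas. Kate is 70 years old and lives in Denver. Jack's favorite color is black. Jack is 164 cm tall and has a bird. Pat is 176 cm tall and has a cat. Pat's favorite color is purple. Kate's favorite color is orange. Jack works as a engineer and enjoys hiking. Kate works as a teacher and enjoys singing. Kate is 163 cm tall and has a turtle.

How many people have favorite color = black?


Count: 1

1


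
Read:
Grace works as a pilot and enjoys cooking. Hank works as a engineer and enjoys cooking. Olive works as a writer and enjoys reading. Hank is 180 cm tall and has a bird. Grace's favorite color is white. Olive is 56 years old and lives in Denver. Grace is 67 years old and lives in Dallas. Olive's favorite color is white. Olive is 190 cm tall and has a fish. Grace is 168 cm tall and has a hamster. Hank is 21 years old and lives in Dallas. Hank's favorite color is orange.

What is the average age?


Sum=144, n=3, avg=48

48


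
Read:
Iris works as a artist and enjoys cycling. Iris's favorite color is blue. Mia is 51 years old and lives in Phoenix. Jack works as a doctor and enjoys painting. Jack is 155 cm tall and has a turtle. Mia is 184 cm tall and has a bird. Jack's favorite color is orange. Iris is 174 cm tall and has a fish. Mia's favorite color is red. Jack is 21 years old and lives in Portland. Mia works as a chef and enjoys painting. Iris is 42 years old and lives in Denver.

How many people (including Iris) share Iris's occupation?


Iris is a artist. Count = 1

1


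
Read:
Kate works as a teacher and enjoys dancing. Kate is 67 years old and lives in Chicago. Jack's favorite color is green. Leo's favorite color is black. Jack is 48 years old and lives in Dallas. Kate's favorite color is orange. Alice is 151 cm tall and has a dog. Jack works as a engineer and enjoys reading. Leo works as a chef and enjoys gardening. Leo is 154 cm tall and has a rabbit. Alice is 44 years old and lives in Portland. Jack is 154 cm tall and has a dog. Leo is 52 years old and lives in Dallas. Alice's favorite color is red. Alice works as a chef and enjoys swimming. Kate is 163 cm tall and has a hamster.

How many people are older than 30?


Filter: 4

4


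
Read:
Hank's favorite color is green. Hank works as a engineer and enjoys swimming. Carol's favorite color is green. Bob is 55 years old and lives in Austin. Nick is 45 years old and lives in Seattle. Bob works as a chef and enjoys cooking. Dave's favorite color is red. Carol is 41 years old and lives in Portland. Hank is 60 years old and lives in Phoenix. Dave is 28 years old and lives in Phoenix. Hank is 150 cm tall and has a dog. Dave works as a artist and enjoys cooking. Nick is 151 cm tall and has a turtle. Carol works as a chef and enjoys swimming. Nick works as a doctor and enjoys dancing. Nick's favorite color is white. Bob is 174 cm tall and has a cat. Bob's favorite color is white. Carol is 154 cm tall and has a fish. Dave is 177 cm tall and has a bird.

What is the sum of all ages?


41+55+28+60+45 = 229

229


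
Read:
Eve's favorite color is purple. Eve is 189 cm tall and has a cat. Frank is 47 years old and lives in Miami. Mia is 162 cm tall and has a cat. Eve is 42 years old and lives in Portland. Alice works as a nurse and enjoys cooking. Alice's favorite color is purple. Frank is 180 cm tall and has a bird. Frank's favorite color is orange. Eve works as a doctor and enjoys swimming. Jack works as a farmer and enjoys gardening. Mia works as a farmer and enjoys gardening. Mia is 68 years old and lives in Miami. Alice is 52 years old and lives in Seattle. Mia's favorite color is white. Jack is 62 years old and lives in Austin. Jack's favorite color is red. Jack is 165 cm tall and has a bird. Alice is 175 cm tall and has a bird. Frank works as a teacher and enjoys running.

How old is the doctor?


The doctor is Eve, age 42

42


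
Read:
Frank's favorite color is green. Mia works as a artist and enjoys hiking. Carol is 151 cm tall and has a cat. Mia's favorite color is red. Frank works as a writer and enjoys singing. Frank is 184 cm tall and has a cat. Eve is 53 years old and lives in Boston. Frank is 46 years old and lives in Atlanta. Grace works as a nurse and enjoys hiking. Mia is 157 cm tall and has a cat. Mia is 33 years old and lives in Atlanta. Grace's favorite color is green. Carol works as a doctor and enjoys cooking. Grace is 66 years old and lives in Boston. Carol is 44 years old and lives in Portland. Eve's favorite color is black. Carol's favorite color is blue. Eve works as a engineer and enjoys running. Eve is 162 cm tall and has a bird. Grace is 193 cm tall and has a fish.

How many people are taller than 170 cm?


Taller than 170: 2

2


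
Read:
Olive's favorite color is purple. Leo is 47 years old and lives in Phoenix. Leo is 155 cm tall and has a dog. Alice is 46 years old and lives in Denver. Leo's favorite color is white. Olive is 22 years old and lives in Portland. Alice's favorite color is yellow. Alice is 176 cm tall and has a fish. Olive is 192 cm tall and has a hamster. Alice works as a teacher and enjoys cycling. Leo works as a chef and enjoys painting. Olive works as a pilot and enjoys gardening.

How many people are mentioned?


People: Leo, Alice, Olive. Count = 3

3


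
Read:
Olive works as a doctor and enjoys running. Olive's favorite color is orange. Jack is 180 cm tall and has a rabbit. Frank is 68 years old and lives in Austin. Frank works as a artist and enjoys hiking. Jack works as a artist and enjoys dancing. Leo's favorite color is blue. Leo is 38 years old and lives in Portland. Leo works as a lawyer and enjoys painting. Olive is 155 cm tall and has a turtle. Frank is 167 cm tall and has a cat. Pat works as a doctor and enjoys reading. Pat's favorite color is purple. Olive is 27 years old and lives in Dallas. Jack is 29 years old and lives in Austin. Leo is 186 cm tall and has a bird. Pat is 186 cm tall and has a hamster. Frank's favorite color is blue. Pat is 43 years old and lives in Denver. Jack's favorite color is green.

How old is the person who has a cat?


Person with cat is Frank, age 68

68


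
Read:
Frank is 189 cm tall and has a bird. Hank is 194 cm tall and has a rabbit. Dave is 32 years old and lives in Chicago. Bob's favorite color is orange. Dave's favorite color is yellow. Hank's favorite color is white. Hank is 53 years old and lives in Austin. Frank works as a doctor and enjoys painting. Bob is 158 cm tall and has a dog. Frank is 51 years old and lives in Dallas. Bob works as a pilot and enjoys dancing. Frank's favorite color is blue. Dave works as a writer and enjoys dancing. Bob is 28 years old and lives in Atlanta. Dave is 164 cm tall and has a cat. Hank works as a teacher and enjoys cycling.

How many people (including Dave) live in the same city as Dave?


Dave lives in Chicago. Count = 1

1


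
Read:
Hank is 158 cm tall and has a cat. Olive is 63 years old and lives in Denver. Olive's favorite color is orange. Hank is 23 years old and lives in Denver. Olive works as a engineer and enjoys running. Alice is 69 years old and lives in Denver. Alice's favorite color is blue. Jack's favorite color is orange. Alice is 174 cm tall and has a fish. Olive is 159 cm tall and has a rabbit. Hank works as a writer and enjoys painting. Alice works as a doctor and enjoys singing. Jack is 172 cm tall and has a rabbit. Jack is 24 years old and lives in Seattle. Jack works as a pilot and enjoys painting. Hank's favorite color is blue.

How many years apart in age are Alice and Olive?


69 vs 63, diff = 6

6


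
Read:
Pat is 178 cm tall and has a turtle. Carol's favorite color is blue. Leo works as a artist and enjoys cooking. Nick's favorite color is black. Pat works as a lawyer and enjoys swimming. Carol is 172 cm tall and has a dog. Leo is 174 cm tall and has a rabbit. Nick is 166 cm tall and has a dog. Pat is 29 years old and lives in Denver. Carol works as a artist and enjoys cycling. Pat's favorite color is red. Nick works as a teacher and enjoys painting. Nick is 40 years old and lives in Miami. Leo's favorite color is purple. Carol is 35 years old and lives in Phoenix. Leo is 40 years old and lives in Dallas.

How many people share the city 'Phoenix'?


Count: 1

1


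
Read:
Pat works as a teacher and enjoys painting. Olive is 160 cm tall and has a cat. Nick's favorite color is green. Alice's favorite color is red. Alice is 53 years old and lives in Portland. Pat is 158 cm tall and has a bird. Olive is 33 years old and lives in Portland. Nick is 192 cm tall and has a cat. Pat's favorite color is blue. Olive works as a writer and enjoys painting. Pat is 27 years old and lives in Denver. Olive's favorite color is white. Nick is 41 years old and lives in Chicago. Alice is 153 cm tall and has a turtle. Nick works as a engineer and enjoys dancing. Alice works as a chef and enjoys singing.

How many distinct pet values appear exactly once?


Unique pet values: 2

2
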